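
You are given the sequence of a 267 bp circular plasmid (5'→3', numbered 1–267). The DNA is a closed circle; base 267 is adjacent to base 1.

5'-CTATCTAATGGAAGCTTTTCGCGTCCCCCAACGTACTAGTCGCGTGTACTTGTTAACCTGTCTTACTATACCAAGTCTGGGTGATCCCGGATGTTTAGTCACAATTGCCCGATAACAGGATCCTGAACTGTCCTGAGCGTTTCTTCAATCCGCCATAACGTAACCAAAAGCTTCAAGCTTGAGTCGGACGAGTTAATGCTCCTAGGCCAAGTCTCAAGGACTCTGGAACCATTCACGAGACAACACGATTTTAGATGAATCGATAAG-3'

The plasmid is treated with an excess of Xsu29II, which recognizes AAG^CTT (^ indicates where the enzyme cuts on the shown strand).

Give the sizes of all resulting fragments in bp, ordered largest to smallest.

Xsu29II sites (AAGCTT) start at positions 12, 168, 175.
Xsu29II cuts after base 3 of each site, so after positions 14, 170, 177.
Circular molecule, 3 cuts → 3 fragments:
  15–170 → 156 bp
  171–177 → 7 bp
  178–267 then 1–14 → 90 + 14 = 104 bp
Sorted largest to smallest: 156, 104, 7 bp.

156, 104, 7 bp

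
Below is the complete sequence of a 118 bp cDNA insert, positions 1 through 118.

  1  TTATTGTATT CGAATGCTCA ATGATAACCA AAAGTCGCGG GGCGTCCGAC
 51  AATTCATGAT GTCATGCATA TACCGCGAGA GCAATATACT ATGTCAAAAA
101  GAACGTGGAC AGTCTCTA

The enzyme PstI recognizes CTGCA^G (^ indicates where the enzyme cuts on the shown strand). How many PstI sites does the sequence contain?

0

No occurrence of CTGCAG is present in the sequence.
PstI does not cut: 0 sites.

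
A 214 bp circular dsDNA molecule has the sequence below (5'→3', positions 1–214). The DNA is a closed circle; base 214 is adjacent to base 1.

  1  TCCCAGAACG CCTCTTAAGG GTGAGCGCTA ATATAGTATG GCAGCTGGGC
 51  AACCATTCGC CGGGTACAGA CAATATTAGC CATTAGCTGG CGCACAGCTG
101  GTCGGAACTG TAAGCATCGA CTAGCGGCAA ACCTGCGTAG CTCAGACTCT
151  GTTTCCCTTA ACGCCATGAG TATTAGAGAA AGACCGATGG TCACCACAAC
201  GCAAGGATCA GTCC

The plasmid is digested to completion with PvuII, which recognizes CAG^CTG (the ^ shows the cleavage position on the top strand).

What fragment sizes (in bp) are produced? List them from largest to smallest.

161, 53 bp

PvuII sites (CAGCTG) start at positions 42, 95.
PvuII cuts after base 3 of each site, so after positions 44, 97.
Circular molecule, 2 cuts → 2 fragments:
  45–97 → 53 bp
  98–214 then 1–44 → 117 + 44 = 161 bp
Sorted largest to smallest: 161, 53 bp.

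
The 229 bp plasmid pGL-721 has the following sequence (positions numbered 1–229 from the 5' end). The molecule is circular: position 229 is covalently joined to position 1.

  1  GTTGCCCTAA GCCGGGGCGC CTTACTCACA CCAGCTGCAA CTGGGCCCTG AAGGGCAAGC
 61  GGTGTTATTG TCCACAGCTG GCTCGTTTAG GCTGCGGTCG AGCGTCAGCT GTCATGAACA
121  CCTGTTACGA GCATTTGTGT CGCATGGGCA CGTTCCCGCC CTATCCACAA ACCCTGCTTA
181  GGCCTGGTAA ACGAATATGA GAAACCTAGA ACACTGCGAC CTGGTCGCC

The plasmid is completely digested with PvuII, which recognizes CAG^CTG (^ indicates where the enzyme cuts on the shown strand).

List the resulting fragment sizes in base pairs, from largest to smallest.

PvuII sites (CAGCTG) start at positions 32, 75, 106.
PvuII cuts after base 3 of each site, so after positions 34, 77, 108.
Circular molecule, 3 cuts → 3 fragments:
  35–77 → 43 bp
  78–108 → 31 bp
  109–229 then 1–34 → 121 + 34 = 155 bp
Sorted largest to smallest: 155, 43, 31 bp.

155, 43, 31 bp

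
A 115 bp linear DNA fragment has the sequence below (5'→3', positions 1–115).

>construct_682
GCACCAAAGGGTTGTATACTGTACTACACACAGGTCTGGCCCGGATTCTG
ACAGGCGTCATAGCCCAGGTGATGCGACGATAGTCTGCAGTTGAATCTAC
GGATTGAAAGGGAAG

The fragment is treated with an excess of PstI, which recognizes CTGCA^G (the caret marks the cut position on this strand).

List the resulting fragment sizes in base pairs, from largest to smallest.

The PstI site (CTGCAG) starts at position 85.
PstI cuts after base 5 of each site (before the last base), so after position 89.
Linear molecule, 1 cut → 2 fragments:
  1–89 → 89 bp
  90–115 → 26 bp
Sorted largest to smallest: 89, 26 bp.

89, 26 bp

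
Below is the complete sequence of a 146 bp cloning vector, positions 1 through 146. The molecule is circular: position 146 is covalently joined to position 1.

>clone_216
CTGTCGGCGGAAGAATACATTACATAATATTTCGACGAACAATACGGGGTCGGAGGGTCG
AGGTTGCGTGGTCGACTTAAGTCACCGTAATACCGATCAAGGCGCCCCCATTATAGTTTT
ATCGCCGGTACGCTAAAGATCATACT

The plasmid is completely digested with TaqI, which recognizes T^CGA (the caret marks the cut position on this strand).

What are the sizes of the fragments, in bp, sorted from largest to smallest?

TaqI sites (TCGA) start at positions 32, 58, 72.
TaqI cuts after the first base of each site, so after positions 32, 58, 72.
Circular molecule, 3 cuts → 3 fragments:
  33–58 → 26 bp
  59–72 → 14 bp
  73–146 then 1–32 → 74 + 32 = 106 bp
Sorted largest to smallest: 106, 26, 14 bp.

106, 26, 14 bp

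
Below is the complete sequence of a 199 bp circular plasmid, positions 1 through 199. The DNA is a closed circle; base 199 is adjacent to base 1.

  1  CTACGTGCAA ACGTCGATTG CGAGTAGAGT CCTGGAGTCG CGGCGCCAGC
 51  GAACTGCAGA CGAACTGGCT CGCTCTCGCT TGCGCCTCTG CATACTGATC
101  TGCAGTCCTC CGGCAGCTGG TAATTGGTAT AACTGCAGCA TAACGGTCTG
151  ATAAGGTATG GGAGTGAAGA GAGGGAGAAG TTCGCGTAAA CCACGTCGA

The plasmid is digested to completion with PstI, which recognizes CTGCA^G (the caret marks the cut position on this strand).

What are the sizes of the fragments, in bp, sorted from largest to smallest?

120, 46, 33 bp

PstI sites (CTGCAG) start at positions 54, 100, 133.
PstI cuts after base 5 of each site (before the last base), so after positions 58, 104, 137.
Circular molecule, 3 cuts → 3 fragments:
  59–104 → 46 bp
  105–137 → 33 bp
  138–199 then 1–58 → 62 + 58 = 120 bp
Sorted largest to smallest: 120, 46, 33 bp.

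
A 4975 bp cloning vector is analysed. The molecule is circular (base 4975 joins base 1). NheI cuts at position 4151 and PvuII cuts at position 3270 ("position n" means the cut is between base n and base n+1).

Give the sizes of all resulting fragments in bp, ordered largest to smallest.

4094, 881 bp

Combined cut positions (sorted): 3270, 4151.
Circular molecule, 2 cuts → 2 fragments:
  4151 − 3270 = 881 bp
  wrap: 4975 − 4151 + 3270 = 4094 bp
Sorted largest to smallest: 4094, 881 bp.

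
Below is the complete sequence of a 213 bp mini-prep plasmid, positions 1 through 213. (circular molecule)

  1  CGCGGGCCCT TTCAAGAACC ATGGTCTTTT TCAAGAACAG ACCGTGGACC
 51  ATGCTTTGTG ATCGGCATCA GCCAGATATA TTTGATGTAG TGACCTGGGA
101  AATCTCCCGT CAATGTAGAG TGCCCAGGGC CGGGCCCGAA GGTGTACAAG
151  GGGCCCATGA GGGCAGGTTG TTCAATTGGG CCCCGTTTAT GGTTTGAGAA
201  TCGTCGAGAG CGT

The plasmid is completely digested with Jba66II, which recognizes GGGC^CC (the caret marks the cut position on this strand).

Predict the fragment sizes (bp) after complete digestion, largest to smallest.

128, 39, 27, 19 bp

Jba66II sites (GGGCCC) start at positions 4, 132, 151, 178.
Jba66II cuts after base 4 of each site, so after positions 7, 135, 154, 181.
Circular molecule, 4 cuts → 4 fragments:
  8–135 → 128 bp
  136–154 → 19 bp
  155–181 → 27 bp
  182–213 then 1–7 → 32 + 7 = 39 bp
Sorted largest to smallest: 128, 39, 27, 19 bp.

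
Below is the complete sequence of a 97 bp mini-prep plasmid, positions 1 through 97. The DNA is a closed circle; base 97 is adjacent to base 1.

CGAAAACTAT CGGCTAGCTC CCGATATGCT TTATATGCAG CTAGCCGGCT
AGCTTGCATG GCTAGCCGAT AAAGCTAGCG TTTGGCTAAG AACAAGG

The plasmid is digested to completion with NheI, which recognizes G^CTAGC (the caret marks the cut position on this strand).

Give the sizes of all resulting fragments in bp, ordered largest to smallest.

NheI sites (GCTAGC) start at positions 13, 40, 48, 61, 74.
NheI cuts after the first base of each site, so after positions 13, 40, 48, 61, 74.
Circular molecule, 5 cuts → 5 fragments:
  14–40 → 27 bp
  41–48 → 8 bp
  49–61 → 13 bp
  62–74 → 13 bp
  75–97 then 1–13 → 23 + 13 = 36 bp
Sorted largest to smallest: 36, 27, 13, 13, 8 bp.

36, 27, 13, 13, 8 bp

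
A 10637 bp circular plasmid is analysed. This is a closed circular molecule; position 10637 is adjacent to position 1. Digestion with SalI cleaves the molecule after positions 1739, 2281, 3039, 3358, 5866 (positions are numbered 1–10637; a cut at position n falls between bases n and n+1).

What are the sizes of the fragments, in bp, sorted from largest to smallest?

6510, 2508, 758, 542, 319 bp

Circular molecule, 5 cuts → 5 fragments:
  2281 − 1739 = 542 bp
  3039 − 2281 = 758 bp
  3358 − 3039 = 319 bp
  5866 − 3358 = 2508 bp
  wrap: 10637 − 5866 + 1739 = 6510 bp
Sorted largest to smallest: 6510, 2508, 758, 542, 319 bp.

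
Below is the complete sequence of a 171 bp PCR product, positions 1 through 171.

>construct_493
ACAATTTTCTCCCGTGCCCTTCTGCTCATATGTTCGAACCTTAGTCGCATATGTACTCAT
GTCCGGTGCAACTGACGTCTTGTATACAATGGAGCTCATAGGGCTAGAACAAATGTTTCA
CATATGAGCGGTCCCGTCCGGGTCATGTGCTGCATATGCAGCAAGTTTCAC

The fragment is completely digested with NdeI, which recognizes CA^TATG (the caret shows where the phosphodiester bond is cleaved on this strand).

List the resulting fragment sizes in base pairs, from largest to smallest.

73, 32, 28, 21, 17 bp

NdeI sites (CATATG) start at positions 27, 48, 121, 153.
NdeI cuts after base 2 of each site, so after positions 28, 49, 122, 154.
Linear molecule, 4 cuts → 5 fragments:
  1–28 → 28 bp
  29–49 → 21 bp
  50–122 → 73 bp
  123–154 → 32 bp
  155–171 → 17 bp
Sorted largest to smallest: 73, 32, 28, 21, 17 bp.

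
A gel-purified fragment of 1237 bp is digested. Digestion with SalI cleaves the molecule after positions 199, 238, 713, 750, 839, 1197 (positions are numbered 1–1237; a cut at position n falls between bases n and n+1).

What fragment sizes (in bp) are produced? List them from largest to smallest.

Linear molecule, 6 cuts → 7 fragments:
  199 − 0 = 199 bp
  238 − 199 = 39 bp
  713 − 238 = 475 bp
  750 − 713 = 37 bp
  839 − 750 = 89 bp
  1197 − 839 = 358 bp
  1237 − 1197 = 40 bp
Sorted largest to smallest: 475, 358, 199, 89, 40, 39, 37 bp.

475, 358, 199, 89, 40, 39, 37 bp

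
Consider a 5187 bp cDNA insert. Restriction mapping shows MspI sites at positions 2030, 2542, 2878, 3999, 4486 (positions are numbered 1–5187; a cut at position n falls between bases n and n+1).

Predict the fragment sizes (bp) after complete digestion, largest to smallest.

Linear molecule, 5 cuts → 6 fragments:
  2030 − 0 = 2030 bp
  2542 − 2030 = 512 bp
  2878 − 2542 = 336 bp
  3999 − 2878 = 1121 bp
  4486 − 3999 = 487 bp
  5187 − 4486 = 701 bp
Sorted largest to smallest: 2030, 1121, 701, 512, 487, 336 bp.

2030, 1121, 701, 512, 487, 336 bp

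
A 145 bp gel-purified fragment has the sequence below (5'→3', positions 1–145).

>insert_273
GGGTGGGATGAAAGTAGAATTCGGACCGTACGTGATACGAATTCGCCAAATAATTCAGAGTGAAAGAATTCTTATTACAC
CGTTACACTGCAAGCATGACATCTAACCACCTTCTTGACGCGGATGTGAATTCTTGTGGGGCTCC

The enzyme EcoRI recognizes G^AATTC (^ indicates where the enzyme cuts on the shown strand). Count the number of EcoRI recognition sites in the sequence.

GAATTC occurs starting at positions 17, 39, 66, 128.
EcoRI cuts at 4 sites.

4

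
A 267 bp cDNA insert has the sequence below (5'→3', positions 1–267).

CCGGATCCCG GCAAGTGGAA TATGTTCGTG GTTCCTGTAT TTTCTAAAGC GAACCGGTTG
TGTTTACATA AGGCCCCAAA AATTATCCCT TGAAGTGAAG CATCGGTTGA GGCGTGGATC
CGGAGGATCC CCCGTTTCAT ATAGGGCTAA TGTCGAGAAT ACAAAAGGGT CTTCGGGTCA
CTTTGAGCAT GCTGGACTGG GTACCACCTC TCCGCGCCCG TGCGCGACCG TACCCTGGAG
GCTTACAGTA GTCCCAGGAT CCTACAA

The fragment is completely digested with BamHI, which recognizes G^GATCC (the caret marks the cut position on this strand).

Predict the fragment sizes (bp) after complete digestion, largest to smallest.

132, 113, 10, 9, 3 bp

BamHI sites (GGATCC) start at positions 3, 116, 125, 257.
BamHI cuts after the first base of each site, so after positions 3, 116, 125, 257.
Linear molecule, 4 cuts → 5 fragments:
  1–3 → 3 bp
  4–116 → 113 bp
  117–125 → 9 bp
  126–257 → 132 bp
  258–267 → 10 bp
Sorted largest to smallest: 132, 113, 10, 9, 3 bp.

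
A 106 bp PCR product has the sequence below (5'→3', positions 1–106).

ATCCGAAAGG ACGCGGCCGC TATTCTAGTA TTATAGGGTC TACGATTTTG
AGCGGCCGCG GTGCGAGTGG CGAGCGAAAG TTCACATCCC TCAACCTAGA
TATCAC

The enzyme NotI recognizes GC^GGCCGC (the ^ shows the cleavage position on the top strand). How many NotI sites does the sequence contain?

GCGGCCGC occurs starting at positions 13, 52.
NotI cuts at 2 sites.

2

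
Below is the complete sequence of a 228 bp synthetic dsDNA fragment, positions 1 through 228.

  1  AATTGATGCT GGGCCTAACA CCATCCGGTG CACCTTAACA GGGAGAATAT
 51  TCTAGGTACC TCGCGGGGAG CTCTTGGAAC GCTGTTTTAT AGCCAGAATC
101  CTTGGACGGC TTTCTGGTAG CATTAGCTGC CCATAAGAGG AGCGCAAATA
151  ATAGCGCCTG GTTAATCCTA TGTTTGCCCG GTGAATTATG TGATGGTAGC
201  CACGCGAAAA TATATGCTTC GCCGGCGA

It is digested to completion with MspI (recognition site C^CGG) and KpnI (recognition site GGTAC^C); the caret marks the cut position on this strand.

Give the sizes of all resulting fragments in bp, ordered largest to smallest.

119, 44, 34, 25, 6 bp

MspI sites (CCGG) start at positions 25, 178, 222.
MspI cuts after the first base of each site, so after positions 25, 178, 222.
The KpnI site (GGTACC) starts at position 55.
KpnI cuts after base 5 of each site (before the last base), so after position 59.
Combined cut positions: 25, 59, 178, 222.
Linear molecule, 4 cuts → 5 fragments:
  1–25 → 25 bp
  26–59 → 34 bp
  60–178 → 119 bp
  179–222 → 44 bp
  223–228 → 6 bp
Sorted largest to smallest: 119, 44, 34, 25, 6 bp.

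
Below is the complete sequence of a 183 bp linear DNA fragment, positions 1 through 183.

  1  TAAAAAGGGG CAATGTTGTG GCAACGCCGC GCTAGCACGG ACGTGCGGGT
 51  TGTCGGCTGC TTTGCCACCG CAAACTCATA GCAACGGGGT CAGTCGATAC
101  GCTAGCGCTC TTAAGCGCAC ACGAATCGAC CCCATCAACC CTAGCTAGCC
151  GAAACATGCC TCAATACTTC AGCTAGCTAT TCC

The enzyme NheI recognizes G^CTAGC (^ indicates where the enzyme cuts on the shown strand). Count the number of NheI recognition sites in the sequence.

GCTAGC occurs starting at positions 31, 101, 144, 172.
NheI cuts at 4 sites.

4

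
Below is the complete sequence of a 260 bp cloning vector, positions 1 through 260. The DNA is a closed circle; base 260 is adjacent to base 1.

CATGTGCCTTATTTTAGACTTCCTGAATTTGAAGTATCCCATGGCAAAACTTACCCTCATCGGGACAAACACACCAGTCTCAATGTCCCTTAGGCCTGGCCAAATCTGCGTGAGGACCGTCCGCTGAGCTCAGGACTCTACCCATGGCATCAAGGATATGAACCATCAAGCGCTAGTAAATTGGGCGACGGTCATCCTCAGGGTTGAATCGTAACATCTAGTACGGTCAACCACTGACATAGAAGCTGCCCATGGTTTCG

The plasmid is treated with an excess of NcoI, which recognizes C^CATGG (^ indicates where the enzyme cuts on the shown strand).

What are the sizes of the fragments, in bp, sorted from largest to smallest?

NcoI sites (CCATGG) start at positions 39, 142, 250.
NcoI cuts after the first base of each site, so after positions 39, 142, 250.
Circular molecule, 3 cuts → 3 fragments:
  40–142 → 103 bp
  143–250 → 108 bp
  251–260 then 1–39 → 10 + 39 = 49 bp
Sorted largest to smallest: 108, 103, 49 bp.

108, 103, 49 bp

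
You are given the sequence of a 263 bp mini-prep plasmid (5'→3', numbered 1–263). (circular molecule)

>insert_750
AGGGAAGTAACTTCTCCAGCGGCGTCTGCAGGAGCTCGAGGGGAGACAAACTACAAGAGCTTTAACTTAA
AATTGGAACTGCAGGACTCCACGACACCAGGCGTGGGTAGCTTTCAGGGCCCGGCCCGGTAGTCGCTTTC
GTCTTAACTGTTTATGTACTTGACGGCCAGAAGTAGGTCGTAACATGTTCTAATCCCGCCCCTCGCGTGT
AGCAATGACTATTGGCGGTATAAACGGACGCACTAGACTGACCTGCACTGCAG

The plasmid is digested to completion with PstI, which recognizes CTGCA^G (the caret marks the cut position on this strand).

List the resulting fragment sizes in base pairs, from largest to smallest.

179, 53, 31 bp

PstI sites (CTGCAG) start at positions 26, 79, 258.
PstI cuts after base 5 of each site (before the last base), so after positions 30, 83, 262.
Circular molecule, 3 cuts → 3 fragments:
  31–83 → 53 bp
  84–262 → 179 bp
  263–263 then 1–30 → 1 + 30 = 31 bp
Sorted largest to smallest: 179, 53, 31 bp.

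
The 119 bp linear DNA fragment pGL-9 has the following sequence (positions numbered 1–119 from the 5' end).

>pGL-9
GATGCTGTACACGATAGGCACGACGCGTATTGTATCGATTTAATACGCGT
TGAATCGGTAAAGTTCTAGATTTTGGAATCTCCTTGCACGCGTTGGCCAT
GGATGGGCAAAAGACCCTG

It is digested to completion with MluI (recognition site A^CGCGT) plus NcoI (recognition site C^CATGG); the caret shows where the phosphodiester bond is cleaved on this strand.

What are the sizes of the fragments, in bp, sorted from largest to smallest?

43, 23, 22, 22, 9 bp

MluI sites (ACGCGT) start at positions 23, 45, 88.
MluI cuts after the first base of each site, so after positions 23, 45, 88.
The NcoI site (CCATGG) starts at position 97.
NcoI cuts after the first base of each site, so after position 97.
Combined cut positions: 23, 45, 88, 97.
Linear molecule, 4 cuts → 5 fragments:
  1–23 → 23 bp
  24–45 → 22 bp
  46–88 → 43 bp
  89–97 → 9 bp
  98–119 → 22 bp
Sorted largest to smallest: 43, 23, 22, 22, 9 bp.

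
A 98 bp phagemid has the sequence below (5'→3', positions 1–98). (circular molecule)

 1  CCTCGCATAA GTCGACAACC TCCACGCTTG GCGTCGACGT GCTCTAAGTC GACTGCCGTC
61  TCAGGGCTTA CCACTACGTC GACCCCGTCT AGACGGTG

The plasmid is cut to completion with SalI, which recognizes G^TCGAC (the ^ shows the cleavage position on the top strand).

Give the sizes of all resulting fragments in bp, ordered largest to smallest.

SalI sites (GTCGAC) start at positions 11, 33, 48, 78.
SalI cuts after the first base of each site, so after positions 11, 33, 48, 78.
Circular molecule, 4 cuts → 4 fragments:
  12–33 → 22 bp
  34–48 → 15 bp
  49–78 → 30 bp
  79–98 then 1–11 → 20 + 11 = 31 bp
Sorted largest to smallest: 31, 30, 22, 15 bp.

31, 30, 22, 15 bp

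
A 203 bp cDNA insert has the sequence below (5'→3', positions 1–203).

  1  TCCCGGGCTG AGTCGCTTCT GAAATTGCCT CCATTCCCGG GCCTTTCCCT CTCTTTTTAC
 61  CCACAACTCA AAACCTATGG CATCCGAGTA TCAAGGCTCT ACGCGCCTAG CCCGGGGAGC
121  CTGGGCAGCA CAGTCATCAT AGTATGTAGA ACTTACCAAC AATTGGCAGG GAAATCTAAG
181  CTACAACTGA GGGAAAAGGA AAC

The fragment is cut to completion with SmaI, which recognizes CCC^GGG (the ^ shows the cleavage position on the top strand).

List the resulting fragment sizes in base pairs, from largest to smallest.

90, 75, 34, 4 bp

SmaI sites (CCCGGG) start at positions 2, 36, 111.
SmaI cuts after base 3 of each site, so after positions 4, 38, 113.
Linear molecule, 3 cuts → 4 fragments:
  1–4 → 4 bp
  5–38 → 34 bp
  39–113 → 75 bp
  114–203 → 90 bp
Sorted largest to smallest: 90, 75, 34, 4 bp.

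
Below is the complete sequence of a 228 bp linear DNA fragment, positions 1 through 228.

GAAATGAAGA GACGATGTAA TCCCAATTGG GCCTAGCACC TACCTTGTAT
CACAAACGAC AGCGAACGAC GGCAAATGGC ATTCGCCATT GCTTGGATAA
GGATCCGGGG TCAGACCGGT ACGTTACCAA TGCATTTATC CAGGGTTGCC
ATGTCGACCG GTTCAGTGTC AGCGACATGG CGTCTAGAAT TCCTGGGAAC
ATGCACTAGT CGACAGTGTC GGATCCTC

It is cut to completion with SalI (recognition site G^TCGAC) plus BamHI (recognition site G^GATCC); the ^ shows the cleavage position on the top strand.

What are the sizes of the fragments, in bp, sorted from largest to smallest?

SalI sites (GTCGAC) start at positions 153, 209.
SalI cuts after the first base of each site, so after positions 153, 209.
BamHI sites (GGATCC) start at positions 101, 221.
BamHI cuts after the first base of each site, so after positions 101, 221.
Combined cut positions: 101, 153, 209, 221.
Linear molecule, 4 cuts → 5 fragments:
  1–101 → 101 bp
  102–153 → 52 bp
  154–209 → 56 bp
  210–221 → 12 bp
  222–228 → 7 bp
Sorted largest to smallest: 101, 56, 52, 12, 7 bp.

101, 56, 52, 12, 7 bp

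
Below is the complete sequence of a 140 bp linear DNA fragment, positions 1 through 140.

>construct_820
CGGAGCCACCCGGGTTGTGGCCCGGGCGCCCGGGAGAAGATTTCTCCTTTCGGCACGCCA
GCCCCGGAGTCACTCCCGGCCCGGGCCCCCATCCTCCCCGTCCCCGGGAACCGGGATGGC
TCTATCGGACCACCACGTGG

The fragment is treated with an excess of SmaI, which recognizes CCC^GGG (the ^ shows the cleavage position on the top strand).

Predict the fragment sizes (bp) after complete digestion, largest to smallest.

SmaI sites (CCCGGG) start at positions 9, 21, 29, 80, 103.
SmaI cuts after base 3 of each site, so after positions 11, 23, 31, 82, 105.
Linear molecule, 5 cuts → 6 fragments:
  1–11 → 11 bp
  12–23 → 12 bp
  24–31 → 8 bp
  32–82 → 51 bp
  83–105 → 23 bp
  106–140 → 35 bp
Sorted largest to smallest: 51, 35, 23, 12, 11, 8 bp.

51, 35, 23, 12, 11, 8 bp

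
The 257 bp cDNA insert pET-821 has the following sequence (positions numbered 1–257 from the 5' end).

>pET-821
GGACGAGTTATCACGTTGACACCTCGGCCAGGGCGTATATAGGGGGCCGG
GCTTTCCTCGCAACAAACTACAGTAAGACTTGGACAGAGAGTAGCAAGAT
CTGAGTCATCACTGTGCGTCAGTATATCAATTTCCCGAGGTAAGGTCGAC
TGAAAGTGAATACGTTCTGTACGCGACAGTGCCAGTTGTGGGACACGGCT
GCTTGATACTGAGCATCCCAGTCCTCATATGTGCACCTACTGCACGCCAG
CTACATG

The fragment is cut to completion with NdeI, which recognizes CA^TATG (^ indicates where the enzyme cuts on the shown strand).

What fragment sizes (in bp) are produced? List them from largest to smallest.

227, 30 bp

The NdeI site (CATATG) starts at position 226.
NdeI cuts after base 2 of each site, so after position 227.
Linear molecule, 1 cut → 2 fragments:
  1–227 → 227 bp
  228–257 → 30 bp
Sorted largest to smallest: 227, 30 bp.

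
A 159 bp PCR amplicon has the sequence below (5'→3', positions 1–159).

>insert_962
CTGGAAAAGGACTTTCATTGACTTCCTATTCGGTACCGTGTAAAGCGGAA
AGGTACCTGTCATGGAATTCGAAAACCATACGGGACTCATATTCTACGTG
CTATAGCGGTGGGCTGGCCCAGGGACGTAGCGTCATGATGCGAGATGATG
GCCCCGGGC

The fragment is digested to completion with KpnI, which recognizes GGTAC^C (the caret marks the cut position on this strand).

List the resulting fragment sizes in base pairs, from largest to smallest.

KpnI sites (GGTACC) start at positions 32, 52.
KpnI cuts after base 5 of each site (before the last base), so after positions 36, 56.
Linear molecule, 2 cuts → 3 fragments:
  1–36 → 36 bp
  37–56 → 20 bp
  57–159 → 103 bp
Sorted largest to smallest: 103, 36, 20 bp.

103, 36, 20 bp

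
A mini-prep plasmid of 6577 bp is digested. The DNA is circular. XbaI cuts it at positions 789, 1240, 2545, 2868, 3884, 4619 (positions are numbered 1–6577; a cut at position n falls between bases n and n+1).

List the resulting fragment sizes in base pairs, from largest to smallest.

Circular molecule, 6 cuts → 6 fragments:
  1240 − 789 = 451 bp
  2545 − 1240 = 1305 bp
  2868 − 2545 = 323 bp
  3884 − 2868 = 1016 bp
  4619 − 3884 = 735 bp
  wrap: 6577 − 4619 + 789 = 2747 bp
Sorted largest to smallest: 2747, 1305, 1016, 735, 451, 323 bp.

2747, 1305, 1016, 735, 451, 323 bp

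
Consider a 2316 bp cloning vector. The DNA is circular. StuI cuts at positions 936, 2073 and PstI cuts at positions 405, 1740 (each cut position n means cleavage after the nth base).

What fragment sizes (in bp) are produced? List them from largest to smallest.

Combined cut positions (sorted): 405, 936, 1740, 2073.
Circular molecule, 4 cuts → 4 fragments:
  936 − 405 = 531 bp
  1740 − 936 = 804 bp
  2073 − 1740 = 333 bp
  wrap: 2316 − 2073 + 405 = 648 bp
Sorted largest to smallest: 804, 648, 531, 333 bp.

804, 648, 531, 333 bp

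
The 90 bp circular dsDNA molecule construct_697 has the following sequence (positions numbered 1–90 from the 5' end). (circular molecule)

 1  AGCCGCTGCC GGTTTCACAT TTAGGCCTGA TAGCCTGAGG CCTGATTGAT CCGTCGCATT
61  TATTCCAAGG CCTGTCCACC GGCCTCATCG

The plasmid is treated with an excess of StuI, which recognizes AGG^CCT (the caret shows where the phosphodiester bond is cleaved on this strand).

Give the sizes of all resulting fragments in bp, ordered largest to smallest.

45, 30, 15 bp

StuI sites (AGGCCT) start at positions 23, 38, 68.
StuI cuts after base 3 of each site, so after positions 25, 40, 70.
Circular molecule, 3 cuts → 3 fragments:
  26–40 → 15 bp
  41–70 → 30 bp
  71–90 then 1–25 → 20 + 25 = 45 bp
Sorted largest to smallest: 45, 30, 15 bp.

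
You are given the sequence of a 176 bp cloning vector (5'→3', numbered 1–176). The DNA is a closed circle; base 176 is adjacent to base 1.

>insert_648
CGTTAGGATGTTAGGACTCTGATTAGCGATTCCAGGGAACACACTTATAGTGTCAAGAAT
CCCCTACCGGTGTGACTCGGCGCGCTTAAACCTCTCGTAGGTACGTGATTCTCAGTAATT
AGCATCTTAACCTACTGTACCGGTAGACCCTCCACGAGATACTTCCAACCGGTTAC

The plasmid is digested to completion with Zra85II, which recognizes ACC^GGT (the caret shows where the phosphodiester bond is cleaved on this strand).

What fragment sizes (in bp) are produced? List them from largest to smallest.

74, 73, 29 bp

Zra85II sites (ACCGGT) start at positions 66, 139, 168.
Zra85II cuts after base 3 of each site, so after positions 68, 141, 170.
Circular molecule, 3 cuts → 3 fragments:
  69–141 → 73 bp
  142–170 → 29 bp
  171–176 then 1–68 → 6 + 68 = 74 bp
Sorted largest to smallest: 74, 73, 29 bp.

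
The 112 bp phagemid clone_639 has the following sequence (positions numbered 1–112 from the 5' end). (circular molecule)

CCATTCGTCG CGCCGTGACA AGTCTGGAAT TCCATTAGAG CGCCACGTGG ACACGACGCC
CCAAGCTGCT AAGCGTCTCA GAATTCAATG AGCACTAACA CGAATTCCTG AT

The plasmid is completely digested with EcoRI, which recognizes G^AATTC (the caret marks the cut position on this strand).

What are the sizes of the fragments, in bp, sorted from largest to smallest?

54, 37, 21 bp

EcoRI sites (GAATTC) start at positions 27, 81, 102.
EcoRI cuts after the first base of each site, so after positions 27, 81, 102.
Circular molecule, 3 cuts → 3 fragments:
  28–81 → 54 bp
  82–102 → 21 bp
  103–112 then 1–27 → 10 + 27 = 37 bp
Sorted largest to smallest: 54, 37, 21 bp.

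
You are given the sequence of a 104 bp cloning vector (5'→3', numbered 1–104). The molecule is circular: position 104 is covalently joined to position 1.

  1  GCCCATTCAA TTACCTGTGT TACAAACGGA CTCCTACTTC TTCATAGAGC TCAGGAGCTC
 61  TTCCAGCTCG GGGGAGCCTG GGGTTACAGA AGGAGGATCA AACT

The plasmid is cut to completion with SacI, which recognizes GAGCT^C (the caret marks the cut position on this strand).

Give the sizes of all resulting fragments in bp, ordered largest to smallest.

SacI sites (GAGCTC) start at positions 47, 55.
SacI cuts after base 5 of each site (before the last base), so after positions 51, 59.
Circular molecule, 2 cuts → 2 fragments:
  52–59 → 8 bp
  60–104 then 1–51 → 45 + 51 = 96 bp
Sorted largest to smallest: 96, 8 bp.

96, 8 bp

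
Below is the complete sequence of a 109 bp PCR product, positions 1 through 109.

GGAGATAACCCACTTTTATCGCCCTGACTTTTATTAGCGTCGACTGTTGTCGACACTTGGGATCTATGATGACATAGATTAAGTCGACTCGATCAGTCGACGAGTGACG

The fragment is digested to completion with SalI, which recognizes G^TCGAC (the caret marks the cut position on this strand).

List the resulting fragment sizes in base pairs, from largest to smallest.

SalI sites (GTCGAC) start at positions 39, 49, 83, 96.
SalI cuts after the first base of each site, so after positions 39, 49, 83, 96.
Linear molecule, 4 cuts → 5 fragments:
  1–39 → 39 bp
  40–49 → 10 bp
  50–83 → 34 bp
  84–96 → 13 bp
  97–109 → 13 bp
Sorted largest to smallest: 39, 34, 13, 13, 10 bp.

39, 34, 13, 13, 10 bp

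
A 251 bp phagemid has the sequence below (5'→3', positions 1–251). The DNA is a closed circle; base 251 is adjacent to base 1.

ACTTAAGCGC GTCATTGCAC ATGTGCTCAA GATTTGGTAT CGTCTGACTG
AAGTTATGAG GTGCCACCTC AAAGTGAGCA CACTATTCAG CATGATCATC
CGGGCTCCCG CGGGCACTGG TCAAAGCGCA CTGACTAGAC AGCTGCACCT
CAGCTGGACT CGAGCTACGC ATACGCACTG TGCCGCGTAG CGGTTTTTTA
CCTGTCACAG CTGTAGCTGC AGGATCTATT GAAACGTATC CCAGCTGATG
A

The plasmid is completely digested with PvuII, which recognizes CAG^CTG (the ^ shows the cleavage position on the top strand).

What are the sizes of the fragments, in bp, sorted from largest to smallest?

149, 57, 34, 11 bp

PvuII sites (CAGCTG) start at positions 140, 151, 208, 242.
PvuII cuts after base 3 of each site, so after positions 142, 153, 210, 244.
Circular molecule, 4 cuts → 4 fragments:
  143–153 → 11 bp
  154–210 → 57 bp
  211–244 → 34 bp
  245–251 then 1–142 → 7 + 142 = 149 bp
Sorted largest to smallest: 149, 57, 34, 11 bp.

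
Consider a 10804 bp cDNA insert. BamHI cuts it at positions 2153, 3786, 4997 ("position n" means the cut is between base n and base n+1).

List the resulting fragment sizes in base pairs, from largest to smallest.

5807, 2153, 1633, 1211 bp

Linear molecule, 3 cuts → 4 fragments:
  2153 − 0 = 2153 bp
  3786 − 2153 = 1633 bp
  4997 − 3786 = 1211 bp
  10804 − 4997 = 5807 bp
Sorted largest to smallest: 5807, 2153, 1633, 1211 bp.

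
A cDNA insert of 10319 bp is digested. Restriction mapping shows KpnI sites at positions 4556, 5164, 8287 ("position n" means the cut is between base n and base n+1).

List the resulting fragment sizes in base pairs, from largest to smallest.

4556, 3123, 2032, 608 bp

Linear molecule, 3 cuts → 4 fragments:
  4556 − 0 = 4556 bp
  5164 − 4556 = 608 bp
  8287 − 5164 = 3123 bp
  10319 − 8287 = 2032 bp
Sorted largest to smallest: 4556, 3123, 2032, 608 bp.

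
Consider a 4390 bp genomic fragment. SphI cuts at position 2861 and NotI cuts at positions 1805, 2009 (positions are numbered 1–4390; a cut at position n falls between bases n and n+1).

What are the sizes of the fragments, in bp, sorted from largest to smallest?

Combined cut positions (sorted): 1805, 2009, 2861.
Linear molecule, 3 cuts → 4 fragments:
  1805 − 0 = 1805 bp
  2009 − 1805 = 204 bp
  2861 − 2009 = 852 bp
  4390 − 2861 = 1529 bp
Sorted largest to smallest: 1805, 1529, 852, 204 bp.

1805, 1529, 852, 204 bp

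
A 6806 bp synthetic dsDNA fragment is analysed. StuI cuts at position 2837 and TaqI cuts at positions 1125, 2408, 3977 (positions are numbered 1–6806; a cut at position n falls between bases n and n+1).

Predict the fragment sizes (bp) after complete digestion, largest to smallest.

Combined cut positions (sorted): 1125, 2408, 2837, 3977.
Linear molecule, 4 cuts → 5 fragments:
  1125 − 0 = 1125 bp
  2408 − 1125 = 1283 bp
  2837 − 2408 = 429 bp
  3977 − 2837 = 1140 bp
  6806 − 3977 = 2829 bp
Sorted largest to smallest: 2829, 1283, 1140, 1125, 429 bp.

2829, 1283, 1140, 1125, 429 bp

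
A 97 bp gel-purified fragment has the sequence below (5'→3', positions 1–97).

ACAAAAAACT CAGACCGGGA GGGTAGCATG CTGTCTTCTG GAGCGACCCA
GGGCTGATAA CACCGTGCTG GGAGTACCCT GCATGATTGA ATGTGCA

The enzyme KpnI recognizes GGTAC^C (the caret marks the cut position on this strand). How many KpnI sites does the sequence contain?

0

No occurrence of GGTACC is present in the sequence.
KpnI does not cut: 0 sites.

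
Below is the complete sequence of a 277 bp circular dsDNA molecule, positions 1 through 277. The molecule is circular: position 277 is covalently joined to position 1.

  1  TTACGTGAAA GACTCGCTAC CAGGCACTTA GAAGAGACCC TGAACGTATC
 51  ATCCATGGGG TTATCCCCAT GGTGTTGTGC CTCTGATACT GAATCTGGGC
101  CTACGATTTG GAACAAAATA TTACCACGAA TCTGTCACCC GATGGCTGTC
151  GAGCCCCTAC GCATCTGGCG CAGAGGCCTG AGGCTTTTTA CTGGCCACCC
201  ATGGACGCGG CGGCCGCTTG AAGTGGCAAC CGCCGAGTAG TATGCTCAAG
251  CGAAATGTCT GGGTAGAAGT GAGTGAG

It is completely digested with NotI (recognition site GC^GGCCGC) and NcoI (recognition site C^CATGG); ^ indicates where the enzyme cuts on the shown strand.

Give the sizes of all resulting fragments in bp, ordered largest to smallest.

The NotI site (GCGGCCGC) starts at position 210.
NotI cuts after base 2 of each site, so after position 211.
NcoI sites (CCATGG) start at positions 53, 67, 199.
NcoI cuts after the first base of each site, so after positions 53, 67, 199.
Combined cut positions: 53, 67, 199, 211.
Circular molecule, 4 cuts → 4 fragments:
  54–67 → 14 bp
  68–199 → 132 bp
  200–211 → 12 bp
  212–277 then 1–53 → 66 + 53 = 119 bp
Sorted largest to smallest: 132, 119, 14, 12 bp.

132, 119, 14, 12 bp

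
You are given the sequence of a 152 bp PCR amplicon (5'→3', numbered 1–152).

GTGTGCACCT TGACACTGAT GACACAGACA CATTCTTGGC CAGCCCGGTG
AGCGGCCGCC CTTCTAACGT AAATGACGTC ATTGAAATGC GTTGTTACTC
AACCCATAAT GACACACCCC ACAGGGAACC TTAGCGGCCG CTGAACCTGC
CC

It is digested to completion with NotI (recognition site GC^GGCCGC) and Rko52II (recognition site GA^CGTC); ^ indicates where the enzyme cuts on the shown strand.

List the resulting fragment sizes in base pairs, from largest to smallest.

59, 53, 23, 17 bp

NotI sites (GCGGCCGC) start at positions 52, 134.
NotI cuts after base 2 of each site, so after positions 53, 135.
The Rko52II site (GACGTC) starts at position 75.
Rko52II cuts after base 2 of each site, so after position 76.
Combined cut positions: 53, 76, 135.
Linear molecule, 3 cuts → 4 fragments:
  1–53 → 53 bp
  54–76 → 23 bp
  77–135 → 59 bp
  136–152 → 17 bp
Sorted largest to smallest: 59, 53, 23, 17 bp.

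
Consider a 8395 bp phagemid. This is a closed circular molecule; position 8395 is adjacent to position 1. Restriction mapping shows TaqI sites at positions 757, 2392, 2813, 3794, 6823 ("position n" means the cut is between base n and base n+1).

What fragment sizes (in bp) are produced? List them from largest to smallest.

Circular molecule, 5 cuts → 5 fragments:
  2392 − 757 = 1635 bp
  2813 − 2392 = 421 bp
  3794 − 2813 = 981 bp
  6823 − 3794 = 3029 bp
  wrap: 8395 − 6823 + 757 = 2329 bp
Sorted largest to smallest: 3029, 2329, 1635, 981, 421 bp.

3029, 2329, 1635, 981, 421 bp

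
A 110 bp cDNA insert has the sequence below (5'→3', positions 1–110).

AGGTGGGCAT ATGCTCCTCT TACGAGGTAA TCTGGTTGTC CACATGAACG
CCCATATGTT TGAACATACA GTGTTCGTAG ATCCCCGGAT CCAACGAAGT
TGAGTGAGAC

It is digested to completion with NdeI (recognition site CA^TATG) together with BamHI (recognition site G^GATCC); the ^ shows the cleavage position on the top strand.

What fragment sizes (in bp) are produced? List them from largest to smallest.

NdeI sites (CATATG) start at positions 8, 53.
NdeI cuts after base 2 of each site, so after positions 9, 54.
The BamHI site (GGATCC) starts at position 87.
BamHI cuts after the first base of each site, so after position 87.
Combined cut positions: 9, 54, 87.
Linear molecule, 3 cuts → 4 fragments:
  1–9 → 9 bp
  10–54 → 45 bp
  55–87 → 33 bp
  88–110 → 23 bp
Sorted largest to smallest: 45, 33, 23, 9 bp.

45, 33, 23, 9 bp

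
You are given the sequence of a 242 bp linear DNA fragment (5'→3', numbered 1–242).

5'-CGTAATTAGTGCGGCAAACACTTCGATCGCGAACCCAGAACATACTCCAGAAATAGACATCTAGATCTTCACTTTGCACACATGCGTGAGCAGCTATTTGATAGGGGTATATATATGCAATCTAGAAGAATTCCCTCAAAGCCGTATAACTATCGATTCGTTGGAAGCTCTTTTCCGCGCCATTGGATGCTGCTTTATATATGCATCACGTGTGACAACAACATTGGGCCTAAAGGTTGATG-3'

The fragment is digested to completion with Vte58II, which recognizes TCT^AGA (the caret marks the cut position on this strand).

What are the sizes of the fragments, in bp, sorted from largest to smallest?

119, 62, 61 bp

Vte58II sites (TCTAGA) start at positions 60, 121.
Vte58II cuts after base 3 of each site, so after positions 62, 123.
Linear molecule, 2 cuts → 3 fragments:
  1–62 → 62 bp
  63–123 → 61 bp
  124–242 → 119 bp
Sorted largest to smallest: 119, 62, 61 bp.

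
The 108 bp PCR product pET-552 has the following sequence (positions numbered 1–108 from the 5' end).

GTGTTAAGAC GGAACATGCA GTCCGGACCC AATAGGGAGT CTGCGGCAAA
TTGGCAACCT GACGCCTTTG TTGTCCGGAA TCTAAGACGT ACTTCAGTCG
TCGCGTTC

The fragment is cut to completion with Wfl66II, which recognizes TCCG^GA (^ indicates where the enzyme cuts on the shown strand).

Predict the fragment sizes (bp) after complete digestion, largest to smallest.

52, 31, 25 bp

Wfl66II sites (TCCGGA) start at positions 22, 74.
Wfl66II cuts after base 4 of each site, so after positions 25, 77.
Linear molecule, 2 cuts → 3 fragments:
  1–25 → 25 bp
  26–77 → 52 bp
  78–108 → 31 bp
Sorted largest to smallest: 52, 31, 25 bp.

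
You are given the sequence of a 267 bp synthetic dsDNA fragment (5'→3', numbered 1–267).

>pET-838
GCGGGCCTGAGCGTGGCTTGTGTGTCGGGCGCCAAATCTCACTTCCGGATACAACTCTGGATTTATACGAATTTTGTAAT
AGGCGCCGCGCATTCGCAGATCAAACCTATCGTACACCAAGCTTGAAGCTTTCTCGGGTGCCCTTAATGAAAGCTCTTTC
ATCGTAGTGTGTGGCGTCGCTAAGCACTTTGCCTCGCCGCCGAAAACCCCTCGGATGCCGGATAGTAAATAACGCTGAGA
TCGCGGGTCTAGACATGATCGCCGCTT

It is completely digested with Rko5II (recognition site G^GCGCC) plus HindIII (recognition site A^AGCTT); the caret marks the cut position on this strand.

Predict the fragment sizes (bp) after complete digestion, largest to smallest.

Rko5II sites (GGCGCC) start at positions 28, 82.
Rko5II cuts after the first base of each site, so after positions 28, 82.
HindIII sites (AAGCTT) start at positions 119, 126.
HindIII cuts after the first base of each site, so after positions 119, 126.
Combined cut positions: 28, 82, 119, 126.
Linear molecule, 4 cuts → 5 fragments:
  1–28 → 28 bp
  29–82 → 54 bp
  83–119 → 37 bp
  120–126 → 7 bp
  127–267 → 141 bp
Sorted largest to smallest: 141, 54, 37, 28, 7 bp.

141, 54, 37, 28, 7 bp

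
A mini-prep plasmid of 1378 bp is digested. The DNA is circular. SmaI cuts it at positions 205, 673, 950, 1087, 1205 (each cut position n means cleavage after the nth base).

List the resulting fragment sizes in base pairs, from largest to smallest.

468, 378, 277, 137, 118 bp

Circular molecule, 5 cuts → 5 fragments:
  673 − 205 = 468 bp
  950 − 673 = 277 bp
  1087 − 950 = 137 bp
  1205 − 1087 = 118 bp
  wrap: 1378 − 1205 + 205 = 378 bp
Sorted largest to smallest: 468, 378, 277, 137, 118 bp.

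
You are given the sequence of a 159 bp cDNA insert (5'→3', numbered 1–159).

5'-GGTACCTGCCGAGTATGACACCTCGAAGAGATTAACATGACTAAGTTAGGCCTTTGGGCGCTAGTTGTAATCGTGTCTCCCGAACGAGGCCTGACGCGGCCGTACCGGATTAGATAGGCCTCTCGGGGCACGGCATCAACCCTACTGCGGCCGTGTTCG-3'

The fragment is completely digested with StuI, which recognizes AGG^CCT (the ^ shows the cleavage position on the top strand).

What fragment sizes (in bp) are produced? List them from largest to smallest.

50, 41, 39, 29 bp

StuI sites (AGGCCT) start at positions 48, 87, 116.
StuI cuts after base 3 of each site, so after positions 50, 89, 118.
Linear molecule, 3 cuts → 4 fragments:
  1–50 → 50 bp
  51–89 → 39 bp
  90–118 → 29 bp
  119–159 → 41 bp
Sorted largest to smallest: 50, 41, 39, 29 bp.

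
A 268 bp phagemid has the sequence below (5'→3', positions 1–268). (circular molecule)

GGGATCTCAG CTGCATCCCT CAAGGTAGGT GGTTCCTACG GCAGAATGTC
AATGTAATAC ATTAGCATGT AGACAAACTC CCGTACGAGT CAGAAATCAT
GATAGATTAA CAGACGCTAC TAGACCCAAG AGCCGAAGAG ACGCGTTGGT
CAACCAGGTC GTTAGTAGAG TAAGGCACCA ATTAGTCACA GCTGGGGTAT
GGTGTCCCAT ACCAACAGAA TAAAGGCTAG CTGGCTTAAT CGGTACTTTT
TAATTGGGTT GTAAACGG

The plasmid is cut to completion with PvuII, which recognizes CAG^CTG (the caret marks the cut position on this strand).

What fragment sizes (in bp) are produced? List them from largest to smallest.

PvuII sites (CAGCTG) start at positions 8, 189.
PvuII cuts after base 3 of each site, so after positions 10, 191.
Circular molecule, 2 cuts → 2 fragments:
  11–191 → 181 bp
  192–268 then 1–10 → 77 + 10 = 87 bp
Sorted largest to smallest: 181, 87 bp.

181, 87 bp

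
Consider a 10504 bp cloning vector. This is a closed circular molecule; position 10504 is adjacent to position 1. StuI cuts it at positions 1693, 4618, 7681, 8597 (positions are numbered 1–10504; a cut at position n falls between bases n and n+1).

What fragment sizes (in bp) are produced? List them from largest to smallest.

Circular molecule, 4 cuts → 4 fragments:
  4618 − 1693 = 2925 bp
  7681 − 4618 = 3063 bp
  8597 − 7681 = 916 bp
  wrap: 10504 − 8597 + 1693 = 3600 bp
Sorted largest to smallest: 3600, 3063, 2925, 916 bp.

3600, 3063, 2925, 916 bp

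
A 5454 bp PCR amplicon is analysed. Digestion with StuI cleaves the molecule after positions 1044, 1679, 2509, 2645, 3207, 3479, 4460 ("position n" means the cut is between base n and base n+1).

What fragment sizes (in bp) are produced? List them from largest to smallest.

1044, 994, 981, 830, 635, 562, 272, 136 bp

Linear molecule, 7 cuts → 8 fragments:
  1044 − 0 = 1044 bp
  1679 − 1044 = 635 bp
  2509 − 1679 = 830 bp
  2645 − 2509 = 136 bp
  3207 − 2645 = 562 bp
  3479 − 3207 = 272 bp
  4460 − 3479 = 981 bp
  5454 − 4460 = 994 bp
Sorted largest to smallest: 1044, 994, 981, 830, 635, 562, 272, 136 bp.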